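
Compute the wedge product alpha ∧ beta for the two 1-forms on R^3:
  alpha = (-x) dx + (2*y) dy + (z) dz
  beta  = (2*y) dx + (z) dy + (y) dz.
alpha ∧ beta = (-x*z - 4*y^2) dx ∧ dy + (-y*(x + 2*z)) dx ∧ dz + (2*y^2 - z^2) dy ∧ dz

Distribute the wedge, using dx_i ∧ dx_j = -dx_j ∧ dx_i and dx_i ∧ dx_i = 0. For each pair (i, j) with i < j, the coefficient of dx_i ∧ dx_j in alpha ∧ beta is (alpha_i * beta_j - alpha_j * beta_i). Collecting: alpha ∧ beta = (-x*z - 4*y^2) dx ∧ dy + (-y*(x + 2*z)) dx ∧ dz + (2*y^2 - z^2) dy ∧ dz.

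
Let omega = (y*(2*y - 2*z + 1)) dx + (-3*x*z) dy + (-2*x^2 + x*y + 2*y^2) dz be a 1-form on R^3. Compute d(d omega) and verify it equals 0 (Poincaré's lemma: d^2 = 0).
d(d omega) = 0

Step 1: d omega = sum_{i<j} (∂f_j/∂x_i - ∂f_i/∂x_j) dx_i ∧ dx_j:
  coeff of dx ∧ dy: -4*y - z - 1
  coeff of dx ∧ dz: -4*x + 3*y
  coeff of dy ∧ dz: 4*x + 4*y
Step 2: Apply d again to each 2-form coefficient. The only possible 3-form in R^3 is dx ∧ dy ∧ dz, with coefficient
  ∂(coeff of dy∧dz)/∂x - ∂(coeff of dx∧dz)/∂y + ∂(coeff of dx∧dy)/∂z
  = ∂/∂x (4*x + 4*y) - ∂/∂y (-4*x + 3*y) + ∂/∂z (-4*y - z - 1).
Each of these terms simplifies to sums of mixed partials that cancel in pairs. The result is 0 (by equality of mixed partials for smooth functions — Schwarz / Clairaut).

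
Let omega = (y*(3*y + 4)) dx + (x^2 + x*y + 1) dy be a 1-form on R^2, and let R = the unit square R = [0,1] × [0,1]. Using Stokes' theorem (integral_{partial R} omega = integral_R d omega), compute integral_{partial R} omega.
integral_(partial R) omega = -11/2

Stokes: integral_partial_R omega = integral_R d omega with d omega = (∂Q/∂x - ∂P/∂y) dx ∧ dy.
  ∂Q/∂x = 2*x + y
  ∂P/∂y = 6*y + 4
  integrand = ∂Q/∂x - ∂P/∂y = 2*x - 5*y - 4.
Integrating over R: integral_0^1 integral_0^1 (2*x - 5*y - 4) dx dy = -11/2.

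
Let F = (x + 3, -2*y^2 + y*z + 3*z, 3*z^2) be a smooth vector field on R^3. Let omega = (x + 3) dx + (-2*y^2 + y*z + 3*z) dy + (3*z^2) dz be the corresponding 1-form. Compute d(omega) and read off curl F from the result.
d(omega) = (-y - 3) dy ∧ dz + (0) dz ∧ dx + (0) dx ∧ dy; curl F = (-y - 3, 0, 0)

d omega = sum_{i<j} (∂f_j/∂x_i - ∂f_i/∂x_j) dx_i ∧ dx_j. Under the identification (dy ∧ dz, dz ∧ dx, dx ∧ dy) ↔ (e_x, e_y, e_z), the coefficients are exactly the components of curl F. Compute:
  ∂R/∂y - ∂Q/∂z = (0) - (y + 3) = -y - 3
  ∂P/∂z - ∂R/∂x = (0) - (0) = 0
  ∂Q/∂x - ∂P/∂y = (0) - (0) = 0.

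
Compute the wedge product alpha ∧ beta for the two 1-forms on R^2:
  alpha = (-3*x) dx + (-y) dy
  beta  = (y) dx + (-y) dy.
alpha ∧ beta = (y*(3*x + y)) dx ∧ dy

Distribute the wedge, using dx_i ∧ dx_j = -dx_j ∧ dx_i and dx_i ∧ dx_i = 0. For each pair (i, j) with i < j, the coefficient of dx_i ∧ dx_j in alpha ∧ beta is (alpha_i * beta_j - alpha_j * beta_i). Collecting: alpha ∧ beta = (y*(3*x + y)) dx ∧ dy.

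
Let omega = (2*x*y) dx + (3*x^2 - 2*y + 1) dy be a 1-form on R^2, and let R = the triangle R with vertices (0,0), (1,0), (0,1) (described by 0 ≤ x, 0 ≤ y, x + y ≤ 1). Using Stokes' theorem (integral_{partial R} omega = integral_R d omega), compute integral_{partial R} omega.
integral_(partial R) omega = 2/3

Stokes: integral_partial_R omega = integral_R d omega with d omega = (∂Q/∂x - ∂P/∂y) dx ∧ dy.
  ∂Q/∂x = 6*x
  ∂P/∂y = 2*x
  integrand = ∂Q/∂x - ∂P/∂y = 4*x.
Integrating over R: integral_0^1 integral_0^{1-x} (4*x) dy dx = 2/3.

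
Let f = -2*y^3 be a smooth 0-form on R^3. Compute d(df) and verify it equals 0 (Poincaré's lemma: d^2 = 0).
d(df) = 0

Step 1: df = sum_i (∂f/∂x_i) dx_i = (0) dx + (-6*y^2) dy + (0) dz.
Step 2: Apply d again. Using the 1-form formula, the coefficient of dx ∧ dy in d(df) is ∂^2 f/∂x ∂y - ∂^2 f/∂y ∂x = (0) - (0) = 0 (equality of mixed partials for smooth f).
Similarly for dx ∧ dz and dy ∧ dz — all coefficients vanish. So d(df) = 0.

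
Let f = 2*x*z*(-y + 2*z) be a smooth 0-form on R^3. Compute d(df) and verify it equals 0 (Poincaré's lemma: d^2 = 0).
d(df) = 0

Step 1: df = sum_i (∂f/∂x_i) dx_i = (2*z*(-y + 2*z)) dx + (-2*x*z) dy + (2*x*(-y + 4*z)) dz.
Step 2: Apply d again. Using the 1-form formula, the coefficient of dx ∧ dy in d(df) is ∂^2 f/∂x ∂y - ∂^2 f/∂y ∂x = (-2*z) - (-2*z) = 0 (equality of mixed partials for smooth f).
Similarly for dx ∧ dz and dy ∧ dz — all coefficients vanish. So d(df) = 0.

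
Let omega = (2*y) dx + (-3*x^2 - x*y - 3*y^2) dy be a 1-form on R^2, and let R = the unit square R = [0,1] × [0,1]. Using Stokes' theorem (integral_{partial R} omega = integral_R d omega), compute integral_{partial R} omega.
integral_(partial R) omega = -11/2

Stokes: integral_partial_R omega = integral_R d omega with d omega = (∂Q/∂x - ∂P/∂y) dx ∧ dy.
  ∂Q/∂x = -6*x - y
  ∂P/∂y = 2
  integrand = ∂Q/∂x - ∂P/∂y = -6*x - y - 2.
Integrating over R: integral_0^1 integral_0^1 (-6*x - y - 2) dx dy = -11/2.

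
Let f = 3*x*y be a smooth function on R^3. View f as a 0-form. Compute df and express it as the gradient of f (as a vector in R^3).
df = (3*y) dx + (3*x) dy + (0) dz; grad f = (3*y, 3*x, 0)

For a 0-form f, d f = (∂f/∂x) dx + (∂f/∂y) dy + (∂f/∂z) dz. The components of the vector representation are exactly the entries of grad f in Cartesian coordinates:
  ∂f/∂x = 3*y
  ∂f/∂y = 3*x
  ∂f/∂z = 0.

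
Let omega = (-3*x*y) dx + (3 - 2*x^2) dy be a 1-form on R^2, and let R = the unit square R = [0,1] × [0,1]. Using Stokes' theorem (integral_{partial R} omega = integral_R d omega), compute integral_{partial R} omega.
integral_(partial R) omega = -1/2

Stokes: integral_partial_R omega = integral_R d omega with d omega = (∂Q/∂x - ∂P/∂y) dx ∧ dy.
  ∂Q/∂x = -4*x
  ∂P/∂y = -3*x
  integrand = ∂Q/∂x - ∂P/∂y = -x.
Integrating over R: integral_0^1 integral_0^1 (-x) dx dy = -1/2.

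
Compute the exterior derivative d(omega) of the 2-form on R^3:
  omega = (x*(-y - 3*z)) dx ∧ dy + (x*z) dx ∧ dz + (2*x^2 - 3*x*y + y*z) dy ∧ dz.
d(omega) = (x - 3*y) dx ∧ dy ∧ dz

For a 2-form omega = sum_{i<j} g_{ij} dx_i ∧ dx_j, the exterior derivative is
  d(omega) = sum_{i<j} d(g_{ij}) ∧ dx_i ∧ dx_j = sum_{i<j, k} (∂g_{ij}/∂x_k) dx_k ∧ dx_i ∧ dx_j.
Expand each term, using dx_k ∧ dx_i ∧ dx_j = sgn(permutation) dx_{(a)} ∧ dx_{(b)} ∧ dx_{(c)} with (a < b < c) sorted:
  d(x*(-y - 3*z)) includes (∂/∂z)(x*(-y - 3*z)) dz = (-3*x) dz, which multiplied by dx ∧ dy gives (-3*x) dx ∧ dy ∧ dz
  d(2*x^2 - 3*x*y + y*z) includes (∂/∂x)(2*x^2 - 3*x*y + y*z) dx = (4*x - 3*y) dx, which multiplied by dy ∧ dz gives (4*x - 3*y) dx ∧ dy ∧ dz
Collecting like 3-forms: d(omega) = (x - 3*y) dx ∧ dy ∧ dz.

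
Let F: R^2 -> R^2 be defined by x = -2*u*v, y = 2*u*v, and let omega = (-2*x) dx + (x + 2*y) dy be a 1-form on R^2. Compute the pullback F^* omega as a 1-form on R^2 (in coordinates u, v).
F^* omega = (-4*u*v^2) du + (-4*u^2*v) dv

Using F^*(f dg) = (f ∘ F) d(g ∘ F), substitute each coordinate x_i by F_i(u, v) in f_i, and replace dx_i by d F_i = (∂F_i/∂u) du + (∂F_i/∂v) dv.
  For the x component: f_1(F) = 4*u*v; d F_1 = (-2*v) du + (-2*u) dv
  For the y component: f_2(F) = 2*u*v; d F_2 = (2*v) du + (2*u) dv
Combining and collecting du, dv coefficients:
  coeff of du: -4*u*v^2
  coeff of dv: -4*u^2*v
F^* omega = (-4*u*v^2) du + (-4*u^2*v) dv.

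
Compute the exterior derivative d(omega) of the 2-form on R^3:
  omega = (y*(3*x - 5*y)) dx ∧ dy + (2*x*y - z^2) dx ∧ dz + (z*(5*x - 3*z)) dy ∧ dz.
d(omega) = (-2*x + 5*z) dx ∧ dy ∧ dz

For a 2-form omega = sum_{i<j} g_{ij} dx_i ∧ dx_j, the exterior derivative is
  d(omega) = sum_{i<j} d(g_{ij}) ∧ dx_i ∧ dx_j = sum_{i<j, k} (∂g_{ij}/∂x_k) dx_k ∧ dx_i ∧ dx_j.
Expand each term, using dx_k ∧ dx_i ∧ dx_j = sgn(permutation) dx_{(a)} ∧ dx_{(b)} ∧ dx_{(c)} with (a < b < c) sorted:
  d(2*x*y - z^2) includes (∂/∂y)(2*x*y - z^2) dy = (2*x) dy, which multiplied by dx ∧ dz gives (-2*x) dx ∧ dy ∧ dz
  d(z*(5*x - 3*z)) includes (∂/∂x)(z*(5*x - 3*z)) dx = (5*z) dx, which multiplied by dy ∧ dz gives (5*z) dx ∧ dy ∧ dz
Collecting like 3-forms: d(omega) = (-2*x + 5*z) dx ∧ dy ∧ dz.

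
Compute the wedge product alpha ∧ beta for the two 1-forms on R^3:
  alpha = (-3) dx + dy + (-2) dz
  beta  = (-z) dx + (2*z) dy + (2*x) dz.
alpha ∧ beta = (-5*z) dx ∧ dy + (-6*x - 2*z) dx ∧ dz + (2*x + 4*z) dy ∧ dz

Distribute the wedge, using dx_i ∧ dx_j = -dx_j ∧ dx_i and dx_i ∧ dx_i = 0. For each pair (i, j) with i < j, the coefficient of dx_i ∧ dx_j in alpha ∧ beta is (alpha_i * beta_j - alpha_j * beta_i). Collecting: alpha ∧ beta = (-5*z) dx ∧ dy + (-6*x - 2*z) dx ∧ dz + (2*x + 4*z) dy ∧ dz.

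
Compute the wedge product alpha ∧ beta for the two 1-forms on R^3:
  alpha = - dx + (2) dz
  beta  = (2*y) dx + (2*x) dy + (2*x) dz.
alpha ∧ beta = (-2*x) dx ∧ dy + (-2*x - 4*y) dx ∧ dz + (-4*x) dy ∧ dz

Distribute the wedge, using dx_i ∧ dx_j = -dx_j ∧ dx_i and dx_i ∧ dx_i = 0. For each pair (i, j) with i < j, the coefficient of dx_i ∧ dx_j in alpha ∧ beta is (alpha_i * beta_j - alpha_j * beta_i). Collecting: alpha ∧ beta = (-2*x) dx ∧ dy + (-2*x - 4*y) dx ∧ dz + (-4*x) dy ∧ dz.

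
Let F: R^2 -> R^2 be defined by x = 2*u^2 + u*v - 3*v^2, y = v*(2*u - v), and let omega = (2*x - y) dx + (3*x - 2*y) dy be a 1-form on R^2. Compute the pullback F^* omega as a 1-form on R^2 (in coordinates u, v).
F^* omega = (16*u^3 + 16*u^2*v - 22*u*v^2 - 19*v^3) du + (16*u^3 - 38*u^2*v - 17*u*v^2 + 44*v^3) dv

Using F^*(f dg) = (f ∘ F) d(g ∘ F), substitute each coordinate x_i by F_i(u, v) in f_i, and replace dx_i by d F_i = (∂F_i/∂u) du + (∂F_i/∂v) dv.
  For the x component: f_1(F) = 4*u^2 - 5*v^2; d F_1 = (4*u + v) du + (u - 6*v) dv
  For the y component: f_2(F) = 6*u^2 - u*v - 7*v^2; d F_2 = (2*v) du + (2*u - 2*v) dv
Combining and collecting du, dv coefficients:
  coeff of du: 16*u^3 + 16*u^2*v - 22*u*v^2 - 19*v^3
  coeff of dv: 16*u^3 - 38*u^2*v - 17*u*v^2 + 44*v^3
F^* omega = (16*u^3 + 16*u^2*v - 22*u*v^2 - 19*v^3) du + (16*u^3 - 38*u^2*v - 17*u*v^2 + 44*v^3) dv.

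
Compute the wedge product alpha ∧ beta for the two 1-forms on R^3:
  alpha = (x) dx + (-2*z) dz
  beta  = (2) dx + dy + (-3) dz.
alpha ∧ beta = (x) dx ∧ dy + (-3*x + 4*z) dx ∧ dz + (2*z) dy ∧ dz

Distribute the wedge, using dx_i ∧ dx_j = -dx_j ∧ dx_i and dx_i ∧ dx_i = 0. For each pair (i, j) with i < j, the coefficient of dx_i ∧ dx_j in alpha ∧ beta is (alpha_i * beta_j - alpha_j * beta_i). Collecting: alpha ∧ beta = (x) dx ∧ dy + (-3*x + 4*z) dx ∧ dz + (2*z) dy ∧ dz.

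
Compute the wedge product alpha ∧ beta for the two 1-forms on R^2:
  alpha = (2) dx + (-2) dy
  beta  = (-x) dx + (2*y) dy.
alpha ∧ beta = (-2*x + 4*y) dx ∧ dy

Distribute the wedge, using dx_i ∧ dx_j = -dx_j ∧ dx_i and dx_i ∧ dx_i = 0. For each pair (i, j) with i < j, the coefficient of dx_i ∧ dx_j in alpha ∧ beta is (alpha_i * beta_j - alpha_j * beta_i). Collecting: alpha ∧ beta = (-2*x + 4*y) dx ∧ dy.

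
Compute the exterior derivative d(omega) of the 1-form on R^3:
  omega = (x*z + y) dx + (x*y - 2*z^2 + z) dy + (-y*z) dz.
d(omega) = (y - 1) dx ∧ dy + (-x) dx ∧ dz + (3*z - 1) dy ∧ dz

For a 1-form omega = sum_i f_i dx_i, the exterior derivative is
  d(omega) = sum_{i < j} (∂f_j/∂x_i - ∂f_i/∂x_j) dx_i ∧ dx_j.
  coefficient of dx ∧ dy: ∂f_2/∂x - ∂f_1/∂y = ∂(x*y - 2*z^2 + z)/∂x - ∂(x*z + y)/∂y = y - 1
  coefficient of dx ∧ dz: ∂f_3/∂x - ∂f_1/∂z = ∂(-y*z)/∂x - ∂(x*z + y)/∂z = -x
  coefficient of dy ∧ dz: ∂f_3/∂y - ∂f_2/∂z = ∂(-y*z)/∂y - ∂(x*y - 2*z^2 + z)/∂z = 3*z - 1
Assembling: d(omega) = (y - 1) dx ∧ dy + (-x) dx ∧ dz + (3*z - 1) dy ∧ dz.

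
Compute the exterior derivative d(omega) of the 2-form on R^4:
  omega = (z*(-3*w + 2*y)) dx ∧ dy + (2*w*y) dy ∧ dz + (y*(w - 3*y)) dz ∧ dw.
d(omega) = (-3*w + 2*y) dx ∧ dy ∧ dz + (-3*z) dx ∧ dy ∧ dw + (w - 4*y) dy ∧ dz ∧ dw

For a 2-form omega = sum_{i<j} g_{ij} dx_i ∧ dx_j, the exterior derivative is
  d(omega) = sum_{i<j} d(g_{ij}) ∧ dx_i ∧ dx_j = sum_{i<j, k} (∂g_{ij}/∂x_k) dx_k ∧ dx_i ∧ dx_j.
Expand each term, using dx_k ∧ dx_i ∧ dx_j = sgn(permutation) dx_{(a)} ∧ dx_{(b)} ∧ dx_{(c)} with (a < b < c) sorted:
  d(z*(-3*w + 2*y)) includes (∂/∂z)(z*(-3*w + 2*y)) dz = (-3*w + 2*y) dz, which multiplied by dx ∧ dy gives (-3*w + 2*y) dx ∧ dy ∧ dz
  d(z*(-3*w + 2*y)) includes (∂/∂w)(z*(-3*w + 2*y)) dw = (-3*z) dw, which multiplied by dx ∧ dy gives (-3*z) dx ∧ dy ∧ dw
  d(2*w*y) includes (∂/∂w)(2*w*y) dw = (2*y) dw, which multiplied by dy ∧ dz gives (2*y) dy ∧ dz ∧ dw
  d(y*(w - 3*y)) includes (∂/∂y)(y*(w - 3*y)) dy = (w - 6*y) dy, which multiplied by dz ∧ dw gives (w - 6*y) dy ∧ dz ∧ dw
Collecting like 3-forms: d(omega) = (-3*w + 2*y) dx ∧ dy ∧ dz + (-3*z) dx ∧ dy ∧ dw + (w - 4*y) dy ∧ dz ∧ dw.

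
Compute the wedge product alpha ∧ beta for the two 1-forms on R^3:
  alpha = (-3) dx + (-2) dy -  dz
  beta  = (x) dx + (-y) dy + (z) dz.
alpha ∧ beta = (2*x + 3*y) dx ∧ dy + (x - 3*z) dx ∧ dz + (-y - 2*z) dy ∧ dz

Distribute the wedge, using dx_i ∧ dx_j = -dx_j ∧ dx_i and dx_i ∧ dx_i = 0. For each pair (i, j) with i < j, the coefficient of dx_i ∧ dx_j in alpha ∧ beta is (alpha_i * beta_j - alpha_j * beta_i). Collecting: alpha ∧ beta = (2*x + 3*y) dx ∧ dy + (x - 3*z) dx ∧ dz + (-y - 2*z) dy ∧ dz.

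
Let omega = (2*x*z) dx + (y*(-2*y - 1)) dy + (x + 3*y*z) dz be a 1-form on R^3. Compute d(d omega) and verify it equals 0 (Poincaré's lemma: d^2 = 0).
d(d omega) = 0

Step 1: d omega = sum_{i<j} (∂f_j/∂x_i - ∂f_i/∂x_j) dx_i ∧ dx_j:
  coeff of dx ∧ dy: 0
  coeff of dx ∧ dz: 1 - 2*x
  coeff of dy ∧ dz: 3*z
Step 2: Apply d again to each 2-form coefficient. The only possible 3-form in R^3 is dx ∧ dy ∧ dz, with coefficient
  ∂(coeff of dy∧dz)/∂x - ∂(coeff of dx∧dz)/∂y + ∂(coeff of dx∧dy)/∂z
  = ∂/∂x (3*z) - ∂/∂y (1 - 2*x) + ∂/∂z (0).
Each of these terms simplifies to sums of mixed partials that cancel in pairs. The result is 0 (by equality of mixed partials for smooth functions — Schwarz / Clairaut).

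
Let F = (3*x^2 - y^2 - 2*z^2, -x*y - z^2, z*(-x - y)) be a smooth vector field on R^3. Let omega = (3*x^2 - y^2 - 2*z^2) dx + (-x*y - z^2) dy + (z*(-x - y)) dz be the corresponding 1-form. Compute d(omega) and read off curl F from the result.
d(omega) = (z) dy ∧ dz + (-3*z) dz ∧ dx + (y) dx ∧ dy; curl F = (z, -3*z, y)

d omega = sum_{i<j} (∂f_j/∂x_i - ∂f_i/∂x_j) dx_i ∧ dx_j. Under the identification (dy ∧ dz, dz ∧ dx, dx ∧ dy) ↔ (e_x, e_y, e_z), the coefficients are exactly the components of curl F. Compute:
  ∂R/∂y - ∂Q/∂z = (-z) - (-2*z) = z
  ∂P/∂z - ∂R/∂x = (-4*z) - (-z) = -3*z
  ∂Q/∂x - ∂P/∂y = (-y) - (-2*y) = y.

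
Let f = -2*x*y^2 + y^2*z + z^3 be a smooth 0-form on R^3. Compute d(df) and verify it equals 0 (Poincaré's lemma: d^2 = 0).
d(df) = 0

Step 1: df = sum_i (∂f/∂x_i) dx_i = (-2*y^2) dx + (2*y*(-2*x + z)) dy + (y^2 + 3*z^2) dz.
Step 2: Apply d again. Using the 1-form formula, the coefficient of dx ∧ dy in d(df) is ∂^2 f/∂x ∂y - ∂^2 f/∂y ∂x = (-4*y) - (-4*y) = 0 (equality of mixed partials for smooth f).
Similarly for dx ∧ dz and dy ∧ dz — all coefficients vanish. So d(df) = 0.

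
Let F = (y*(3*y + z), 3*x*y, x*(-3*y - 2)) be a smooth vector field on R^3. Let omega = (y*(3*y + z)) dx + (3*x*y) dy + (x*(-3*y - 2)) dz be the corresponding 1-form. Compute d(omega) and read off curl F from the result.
d(omega) = (-3*x) dy ∧ dz + (4*y + 2) dz ∧ dx + (-3*y - z) dx ∧ dy; curl F = (-3*x, 4*y + 2, -3*y - z)

d omega = sum_{i<j} (∂f_j/∂x_i - ∂f_i/∂x_j) dx_i ∧ dx_j. Under the identification (dy ∧ dz, dz ∧ dx, dx ∧ dy) ↔ (e_x, e_y, e_z), the coefficients are exactly the components of curl F. Compute:
  ∂R/∂y - ∂Q/∂z = (-3*x) - (0) = -3*x
  ∂P/∂z - ∂R/∂x = (y) - (-3*y - 2) = 4*y + 2
  ∂Q/∂x - ∂P/∂y = (3*y) - (6*y + z) = -3*y - z.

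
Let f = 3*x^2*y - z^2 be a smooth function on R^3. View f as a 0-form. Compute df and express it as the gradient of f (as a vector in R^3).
df = (6*x*y) dx + (3*x^2) dy + (-2*z) dz; grad f = (6*x*y, 3*x^2, -2*z)

For a 0-form f, d f = (∂f/∂x) dx + (∂f/∂y) dy + (∂f/∂z) dz. The components of the vector representation are exactly the entries of grad f in Cartesian coordinates:
  ∂f/∂x = 6*x*y
  ∂f/∂y = 3*x^2
  ∂f/∂z = -2*z.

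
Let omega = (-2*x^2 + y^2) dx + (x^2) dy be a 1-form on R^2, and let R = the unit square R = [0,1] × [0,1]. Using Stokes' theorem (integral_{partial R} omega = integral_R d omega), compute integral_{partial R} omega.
integral_(partial R) omega = 0

Stokes: integral_partial_R omega = integral_R d omega with d omega = (∂Q/∂x - ∂P/∂y) dx ∧ dy.
  ∂Q/∂x = 2*x
  ∂P/∂y = 2*y
  integrand = ∂Q/∂x - ∂P/∂y = 2*x - 2*y.
Integrating over R: integral_0^1 integral_0^1 (2*x - 2*y) dx dy = 0.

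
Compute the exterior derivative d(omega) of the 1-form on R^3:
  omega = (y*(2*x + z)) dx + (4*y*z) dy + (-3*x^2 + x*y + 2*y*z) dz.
d(omega) = (-2*x - z) dx ∧ dy + (-6*x) dx ∧ dz + (x - 4*y + 2*z) dy ∧ dz

For a 1-form omega = sum_i f_i dx_i, the exterior derivative is
  d(omega) = sum_{i < j} (∂f_j/∂x_i - ∂f_i/∂x_j) dx_i ∧ dx_j.
  coefficient of dx ∧ dy: ∂f_2/∂x - ∂f_1/∂y = ∂(4*y*z)/∂x - ∂(y*(2*x + z))/∂y = -2*x - z
  coefficient of dx ∧ dz: ∂f_3/∂x - ∂f_1/∂z = ∂(-3*x^2 + x*y + 2*y*z)/∂x - ∂(y*(2*x + z))/∂z = -6*x
  coefficient of dy ∧ dz: ∂f_3/∂y - ∂f_2/∂z = ∂(-3*x^2 + x*y + 2*y*z)/∂y - ∂(4*y*z)/∂z = x - 4*y + 2*z
Assembling: d(omega) = (-2*x - z) dx ∧ dy + (-6*x) dx ∧ dz + (x - 4*y + 2*z) dy ∧ dz.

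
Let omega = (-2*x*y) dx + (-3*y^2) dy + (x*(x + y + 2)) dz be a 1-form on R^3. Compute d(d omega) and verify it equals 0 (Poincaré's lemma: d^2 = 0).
d(d omega) = 0

Step 1: d omega = sum_{i<j} (∂f_j/∂x_i - ∂f_i/∂x_j) dx_i ∧ dx_j:
  coeff of dx ∧ dy: 2*x
  coeff of dx ∧ dz: 2*x + y + 2
  coeff of dy ∧ dz: x
Step 2: Apply d again to each 2-form coefficient. The only possible 3-form in R^3 is dx ∧ dy ∧ dz, with coefficient
  ∂(coeff of dy∧dz)/∂x - ∂(coeff of dx∧dz)/∂y + ∂(coeff of dx∧dy)/∂z
  = ∂/∂x (x) - ∂/∂y (2*x + y + 2) + ∂/∂z (2*x).
Each of these terms simplifies to sums of mixed partials that cancel in pairs. The result is 0 (by equality of mixed partials for smooth functions — Schwarz / Clairaut).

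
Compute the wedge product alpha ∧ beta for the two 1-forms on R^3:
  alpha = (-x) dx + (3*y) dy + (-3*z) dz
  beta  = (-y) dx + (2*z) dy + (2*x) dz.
alpha ∧ beta = (-2*x*z + 3*y^2) dx ∧ dy + (-2*x^2 - 3*y*z) dx ∧ dz + (6*x*y + 6*z^2) dy ∧ dz

Distribute the wedge, using dx_i ∧ dx_j = -dx_j ∧ dx_i and dx_i ∧ dx_i = 0. For each pair (i, j) with i < j, the coefficient of dx_i ∧ dx_j in alpha ∧ beta is (alpha_i * beta_j - alpha_j * beta_i). Collecting: alpha ∧ beta = (-2*x*z + 3*y^2) dx ∧ dy + (-2*x^2 - 3*y*z) dx ∧ dz + (6*x*y + 6*z^2) dy ∧ dz.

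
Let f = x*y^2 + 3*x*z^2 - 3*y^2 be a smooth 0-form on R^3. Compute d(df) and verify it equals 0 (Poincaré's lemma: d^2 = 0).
d(df) = 0

Step 1: df = sum_i (∂f/∂x_i) dx_i = (y^2 + 3*z^2) dx + (2*y*(x - 3)) dy + (6*x*z) dz.
Step 2: Apply d again. Using the 1-form formula, the coefficient of dx ∧ dy in d(df) is ∂^2 f/∂x ∂y - ∂^2 f/∂y ∂x = (2*y) - (2*y) = 0 (equality of mixed partials for smooth f).
Similarly for dx ∧ dz and dy ∧ dz — all coefficients vanish. So d(df) = 0.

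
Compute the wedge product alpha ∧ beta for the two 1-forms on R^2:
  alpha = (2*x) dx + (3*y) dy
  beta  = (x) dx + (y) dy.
alpha ∧ beta = (-x*y) dx ∧ dy

Distribute the wedge, using dx_i ∧ dx_j = -dx_j ∧ dx_i and dx_i ∧ dx_i = 0. For each pair (i, j) with i < j, the coefficient of dx_i ∧ dx_j in alpha ∧ beta is (alpha_i * beta_j - alpha_j * beta_i). Collecting: alpha ∧ beta = (-x*y) dx ∧ dy.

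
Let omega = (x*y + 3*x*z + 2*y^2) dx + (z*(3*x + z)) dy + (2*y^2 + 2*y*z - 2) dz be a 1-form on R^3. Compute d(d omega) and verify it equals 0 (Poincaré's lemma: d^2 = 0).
d(d omega) = 0

Step 1: d omega = sum_{i<j} (∂f_j/∂x_i - ∂f_i/∂x_j) dx_i ∧ dx_j:
  coeff of dx ∧ dy: -x - 4*y + 3*z
  coeff of dx ∧ dz: -3*x
  coeff of dy ∧ dz: -3*x + 4*y
Step 2: Apply d again to each 2-form coefficient. The only possible 3-form in R^3 is dx ∧ dy ∧ dz, with coefficient
  ∂(coeff of dy∧dz)/∂x - ∂(coeff of dx∧dz)/∂y + ∂(coeff of dx∧dy)/∂z
  = ∂/∂x (-3*x + 4*y) - ∂/∂y (-3*x) + ∂/∂z (-x - 4*y + 3*z).
Each of these terms simplifies to sums of mixed partials that cancel in pairs. The result is 0 (by equality of mixed partials for smooth functions — Schwarz / Clairaut).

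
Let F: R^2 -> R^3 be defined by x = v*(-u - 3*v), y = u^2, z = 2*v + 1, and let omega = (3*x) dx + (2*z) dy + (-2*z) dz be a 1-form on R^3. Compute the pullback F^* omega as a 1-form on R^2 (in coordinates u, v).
F^* omega = (3*u*v^2 + 8*u*v + 4*u + 9*v^3) du + (3*u^2*v + 27*u*v^2 + 54*v^3 - 8*v - 4) dv

Using F^*(f dg) = (f ∘ F) d(g ∘ F), substitute each coordinate x_i by F_i(u, v) in f_i, and replace dx_i by d F_i = (∂F_i/∂u) du + (∂F_i/∂v) dv.
  For the x component: f_1(F) = 3*v*(-u - 3*v); d F_1 = (-v) du + (-u - 6*v) dv
  For the y component: f_2(F) = 4*v + 2; d F_2 = (2*u) du + (0) dv
  For the z component: f_3(F) = -4*v - 2; d F_3 = (0) du + (2) dv
Combining and collecting du, dv coefficients:
  coeff of du: 3*u*v^2 + 8*u*v + 4*u + 9*v^3
  coeff of dv: 3*u^2*v + 27*u*v^2 + 54*v^3 - 8*v - 4
F^* omega = (3*u*v^2 + 8*u*v + 4*u + 9*v^3) du + (3*u^2*v + 27*u*v^2 + 54*v^3 - 8*v - 4) dv.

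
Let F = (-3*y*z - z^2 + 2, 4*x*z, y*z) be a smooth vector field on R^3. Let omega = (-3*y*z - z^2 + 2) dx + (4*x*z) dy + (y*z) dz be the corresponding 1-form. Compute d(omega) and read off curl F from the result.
d(omega) = (-4*x + z) dy ∧ dz + (-3*y - 2*z) dz ∧ dx + (7*z) dx ∧ dy; curl F = (-4*x + z, -3*y - 2*z, 7*z)

d omega = sum_{i<j} (∂f_j/∂x_i - ∂f_i/∂x_j) dx_i ∧ dx_j. Under the identification (dy ∧ dz, dz ∧ dx, dx ∧ dy) ↔ (e_x, e_y, e_z), the coefficients are exactly the components of curl F. Compute:
  ∂R/∂y - ∂Q/∂z = (z) - (4*x) = -4*x + z
  ∂P/∂z - ∂R/∂x = (-3*y - 2*z) - (0) = -3*y - 2*z
  ∂Q/∂x - ∂P/∂y = (4*z) - (-3*z) = 7*z.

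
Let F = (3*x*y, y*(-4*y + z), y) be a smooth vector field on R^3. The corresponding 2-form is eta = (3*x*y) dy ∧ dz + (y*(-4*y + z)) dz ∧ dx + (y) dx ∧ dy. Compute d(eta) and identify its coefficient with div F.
d(eta) = (-5*y + z) dx ∧ dy ∧ dz; div F = -5*y + z

For a 2-form in R^3 of the form above, applying d gives a 3-form with coefficient ∂P/∂x + ∂Q/∂y + ∂R/∂z:
  ∂P/∂x = 3*y
  ∂Q/∂y = -8*y + z
  ∂R/∂z = 0
Sum = -5*y + z, which is exactly div F.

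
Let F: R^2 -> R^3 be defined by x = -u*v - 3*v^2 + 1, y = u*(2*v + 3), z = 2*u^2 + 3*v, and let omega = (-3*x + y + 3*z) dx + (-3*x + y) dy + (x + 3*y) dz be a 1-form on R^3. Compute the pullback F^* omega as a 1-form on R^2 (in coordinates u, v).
F^* omega = (14*u^2*v + 36*u^2 - 7*u*v^2 + 18*u*v + 13*u + 9*v^3 + 18*v^2 - 3*v - 9) du + (-6*u^3 - 31*u^2*v + 3*u^2 - 21*u*v^2 - 12*u*v + 24*u - 54*v^3 - 63*v^2 + 18*v + 3) dv

Using F^*(f dg) = (f ∘ F) d(g ∘ F), substitute each coordinate x_i by F_i(u, v) in f_i, and replace dx_i by d F_i = (∂F_i/∂u) du + (∂F_i/∂v) dv.
  For the x component: f_1(F) = 6*u^2 + 5*u*v + 3*u + 9*v^2 + 9*v - 3; d F_1 = (-v) du + (-u - 6*v) dv
  For the y component: f_2(F) = 5*u*v + 3*u + 9*v^2 - 3; d F_2 = (2*v + 3) du + (2*u) dv
  For the z component: f_3(F) = 5*u*v + 9*u - 3*v^2 + 1; d F_3 = (4*u) du + (3) dv
Combining and collecting du, dv coefficients:
  coeff of du: 14*u^2*v + 36*u^2 - 7*u*v^2 + 18*u*v + 13*u + 9*v^3 + 18*v^2 - 3*v - 9
  coeff of dv: -6*u^3 - 31*u^2*v + 3*u^2 - 21*u*v^2 - 12*u*v + 24*u - 54*v^3 - 63*v^2 + 18*v + 3
F^* omega = (14*u^2*v + 36*u^2 - 7*u*v^2 + 18*u*v + 13*u + 9*v^3 + 18*v^2 - 3*v - 9) du + (-6*u^3 - 31*u^2*v + 3*u^2 - 21*u*v^2 - 12*u*v + 24*u - 54*v^3 - 63*v^2 + 18*v + 3) dv.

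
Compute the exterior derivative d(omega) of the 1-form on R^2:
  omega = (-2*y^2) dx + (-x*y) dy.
d(omega) = (3*y) dx ∧ dy

For a 1-form omega = sum_i f_i dx_i, the exterior derivative is
  d(omega) = sum_{i < j} (∂f_j/∂x_i - ∂f_i/∂x_j) dx_i ∧ dx_j.
  coefficient of dx ∧ dy: ∂f_2/∂x - ∂f_1/∂y = ∂(-x*y)/∂x - ∂(-2*y^2)/∂y = 3*y
Assembling: d(omega) = (3*y) dx ∧ dy.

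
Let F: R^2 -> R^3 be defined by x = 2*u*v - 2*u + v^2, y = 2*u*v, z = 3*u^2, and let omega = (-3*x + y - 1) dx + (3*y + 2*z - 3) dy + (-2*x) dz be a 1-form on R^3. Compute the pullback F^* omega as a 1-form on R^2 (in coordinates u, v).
F^* omega = (-12*u^2*v + 24*u^2 - 8*u*v^2 + 20*u*v - 12*u - 6*v^3 + 6*v^2 - 8*v + 2) du + (12*u^3 + 4*u^2*v + 12*u^2 - 14*u*v^2 + 12*u*v - 8*u - 6*v^3 - 2*v) dv

Using F^*(f dg) = (f ∘ F) d(g ∘ F), substitute each coordinate x_i by F_i(u, v) in f_i, and replace dx_i by d F_i = (∂F_i/∂u) du + (∂F_i/∂v) dv.
  For the x component: f_1(F) = -4*u*v + 6*u - 3*v^2 - 1; d F_1 = (2*v - 2) du + (2*u + 2*v) dv
  For the y component: f_2(F) = 6*u^2 + 6*u*v - 3; d F_2 = (2*v) du + (2*u) dv
  For the z component: f_3(F) = -4*u*v + 4*u - 2*v^2; d F_3 = (6*u) du + (0) dv
Combining and collecting du, dv coefficients:
  coeff of du: -12*u^2*v + 24*u^2 - 8*u*v^2 + 20*u*v - 12*u - 6*v^3 + 6*v^2 - 8*v + 2
  coeff of dv: 12*u^3 + 4*u^2*v + 12*u^2 - 14*u*v^2 + 12*u*v - 8*u - 6*v^3 - 2*v
F^* omega = (-12*u^2*v + 24*u^2 - 8*u*v^2 + 20*u*v - 12*u - 6*v^3 + 6*v^2 - 8*v + 2) du + (12*u^3 + 4*u^2*v + 12*u^2 - 14*u*v^2 + 12*u*v - 8*u - 6*v^3 - 2*v) dv.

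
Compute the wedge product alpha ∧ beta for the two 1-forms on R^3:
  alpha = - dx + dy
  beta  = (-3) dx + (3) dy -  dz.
alpha ∧ beta = (1) dx ∧ dz + (-1) dy ∧ dz

Distribute the wedge, using dx_i ∧ dx_j = -dx_j ∧ dx_i and dx_i ∧ dx_i = 0. For each pair (i, j) with i < j, the coefficient of dx_i ∧ dx_j in alpha ∧ beta is (alpha_i * beta_j - alpha_j * beta_i). Collecting: alpha ∧ beta = (1) dx ∧ dz + (-1) dy ∧ dz.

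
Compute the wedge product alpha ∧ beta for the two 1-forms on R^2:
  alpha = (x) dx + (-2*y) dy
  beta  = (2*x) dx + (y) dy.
alpha ∧ beta = (5*x*y) dx ∧ dy

Distribute the wedge, using dx_i ∧ dx_j = -dx_j ∧ dx_i and dx_i ∧ dx_i = 0. For each pair (i, j) with i < j, the coefficient of dx_i ∧ dx_j in alpha ∧ beta is (alpha_i * beta_j - alpha_j * beta_i). Collecting: alpha ∧ beta = (5*x*y) dx ∧ dy.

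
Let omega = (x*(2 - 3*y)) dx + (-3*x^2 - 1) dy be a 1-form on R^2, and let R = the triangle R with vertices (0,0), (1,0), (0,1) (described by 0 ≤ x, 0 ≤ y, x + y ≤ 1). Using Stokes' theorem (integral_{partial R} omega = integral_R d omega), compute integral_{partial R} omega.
integral_(partial R) omega = -1/2

Stokes: integral_partial_R omega = integral_R d omega with d omega = (∂Q/∂x - ∂P/∂y) dx ∧ dy.
  ∂Q/∂x = -6*x
  ∂P/∂y = -3*x
  integrand = ∂Q/∂x - ∂P/∂y = -3*x.
Integrating over R: integral_0^1 integral_0^{1-x} (-3*x) dy dx = -1/2.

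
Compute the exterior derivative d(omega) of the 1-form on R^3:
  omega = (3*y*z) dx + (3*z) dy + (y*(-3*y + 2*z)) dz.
d(omega) = (-3*z) dx ∧ dy + (-3*y) dx ∧ dz + (-6*y + 2*z - 3) dy ∧ dz

For a 1-form omega = sum_i f_i dx_i, the exterior derivative is
  d(omega) = sum_{i < j} (∂f_j/∂x_i - ∂f_i/∂x_j) dx_i ∧ dx_j.
  coefficient of dx ∧ dy: ∂f_2/∂x - ∂f_1/∂y = ∂(3*z)/∂x - ∂(3*y*z)/∂y = -3*z
  coefficient of dx ∧ dz: ∂f_3/∂x - ∂f_1/∂z = ∂(y*(-3*y + 2*z))/∂x - ∂(3*y*z)/∂z = -3*y
  coefficient of dy ∧ dz: ∂f_3/∂y - ∂f_2/∂z = ∂(y*(-3*y + 2*z))/∂y - ∂(3*z)/∂z = -6*y + 2*z - 3
Assembling: d(omega) = (-3*z) dx ∧ dy + (-3*y) dx ∧ dz + (-6*y + 2*z - 3) dy ∧ dz.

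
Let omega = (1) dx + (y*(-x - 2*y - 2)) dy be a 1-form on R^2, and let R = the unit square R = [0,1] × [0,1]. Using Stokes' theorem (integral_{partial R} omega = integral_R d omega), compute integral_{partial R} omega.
integral_(partial R) omega = -1/2

Stokes: integral_partial_R omega = integral_R d omega with d omega = (∂Q/∂x - ∂P/∂y) dx ∧ dy.
  ∂Q/∂x = -y
  ∂P/∂y = 0
  integrand = ∂Q/∂x - ∂P/∂y = -y.
Integrating over R: integral_0^1 integral_0^1 (-y) dx dy = -1/2.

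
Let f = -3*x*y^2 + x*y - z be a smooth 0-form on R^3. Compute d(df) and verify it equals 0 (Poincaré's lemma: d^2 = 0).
d(df) = 0

Step 1: df = sum_i (∂f/∂x_i) dx_i = (y*(1 - 3*y)) dx + (x*(1 - 6*y)) dy + (-1) dz.
Step 2: Apply d again. Using the 1-form formula, the coefficient of dx ∧ dy in d(df) is ∂^2 f/∂x ∂y - ∂^2 f/∂y ∂x = (1 - 6*y) - (1 - 6*y) = 0 (equality of mixed partials for smooth f).
Similarly for dx ∧ dz and dy ∧ dz — all coefficients vanish. So d(df) = 0.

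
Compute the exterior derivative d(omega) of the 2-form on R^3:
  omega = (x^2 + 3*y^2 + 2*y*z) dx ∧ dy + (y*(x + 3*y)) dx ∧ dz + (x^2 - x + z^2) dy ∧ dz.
d(omega) = (x - 4*y - 1) dx ∧ dy ∧ dz

For a 2-form omega = sum_{i<j} g_{ij} dx_i ∧ dx_j, the exterior derivative is
  d(omega) = sum_{i<j} d(g_{ij}) ∧ dx_i ∧ dx_j = sum_{i<j, k} (∂g_{ij}/∂x_k) dx_k ∧ dx_i ∧ dx_j.
Expand each term, using dx_k ∧ dx_i ∧ dx_j = sgn(permutation) dx_{(a)} ∧ dx_{(b)} ∧ dx_{(c)} with (a < b < c) sorted:
  d(x^2 + 3*y^2 + 2*y*z) includes (∂/∂z)(x^2 + 3*y^2 + 2*y*z) dz = (2*y) dz, which multiplied by dx ∧ dy gives (2*y) dx ∧ dy ∧ dz
  d(y*(x + 3*y)) includes (∂/∂y)(y*(x + 3*y)) dy = (x + 6*y) dy, which multiplied by dx ∧ dz gives (-x - 6*y) dx ∧ dy ∧ dz
  d(x^2 - x + z^2) includes (∂/∂x)(x^2 - x + z^2) dx = (2*x - 1) dx, which multiplied by dy ∧ dz gives (2*x - 1) dx ∧ dy ∧ dz
Collecting like 3-forms: d(omega) = (x - 4*y - 1) dx ∧ dy ∧ dz.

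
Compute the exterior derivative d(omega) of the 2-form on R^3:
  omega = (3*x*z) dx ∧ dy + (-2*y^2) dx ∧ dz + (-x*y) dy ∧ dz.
d(omega) = (3*x + 3*y) dx ∧ dy ∧ dz

For a 2-form omega = sum_{i<j} g_{ij} dx_i ∧ dx_j, the exterior derivative is
  d(omega) = sum_{i<j} d(g_{ij}) ∧ dx_i ∧ dx_j = sum_{i<j, k} (∂g_{ij}/∂x_k) dx_k ∧ dx_i ∧ dx_j.
Expand each term, using dx_k ∧ dx_i ∧ dx_j = sgn(permutation) dx_{(a)} ∧ dx_{(b)} ∧ dx_{(c)} with (a < b < c) sorted:
  d(3*x*z) includes (∂/∂z)(3*x*z) dz = (3*x) dz, which multiplied by dx ∧ dy gives (3*x) dx ∧ dy ∧ dz
  d(-2*y^2) includes (∂/∂y)(-2*y^2) dy = (-4*y) dy, which multiplied by dx ∧ dz gives (4*y) dx ∧ dy ∧ dz
  d(-x*y) includes (∂/∂x)(-x*y) dx = (-y) dx, which multiplied by dy ∧ dz gives (-y) dx ∧ dy ∧ dz
Collecting like 3-forms: d(omega) = (3*x + 3*y) dx ∧ dy ∧ dz.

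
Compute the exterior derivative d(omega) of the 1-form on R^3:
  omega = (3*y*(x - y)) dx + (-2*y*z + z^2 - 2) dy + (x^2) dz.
d(omega) = (-3*x + 6*y) dx ∧ dy + (2*x) dx ∧ dz + (2*y - 2*z) dy ∧ dz

For a 1-form omega = sum_i f_i dx_i, the exterior derivative is
  d(omega) = sum_{i < j} (∂f_j/∂x_i - ∂f_i/∂x_j) dx_i ∧ dx_j.
  coefficient of dx ∧ dy: ∂f_2/∂x - ∂f_1/∂y = ∂(-2*y*z + z^2 - 2)/∂x - ∂(3*y*(x - y))/∂y = -3*x + 6*y
  coefficient of dx ∧ dz: ∂f_3/∂x - ∂f_1/∂z = ∂(x^2)/∂x - ∂(3*y*(x - y))/∂z = 2*x
  coefficient of dy ∧ dz: ∂f_3/∂y - ∂f_2/∂z = ∂(x^2)/∂y - ∂(-2*y*z + z^2 - 2)/∂z = 2*y - 2*z
Assembling: d(omega) = (-3*x + 6*y) dx ∧ dy + (2*x) dx ∧ dz + (2*y - 2*z) dy ∧ dz.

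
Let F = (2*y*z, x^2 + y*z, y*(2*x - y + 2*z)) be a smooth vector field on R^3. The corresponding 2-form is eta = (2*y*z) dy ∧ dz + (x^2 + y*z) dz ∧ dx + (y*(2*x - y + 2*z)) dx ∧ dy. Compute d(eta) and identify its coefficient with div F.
d(eta) = (2*y + z) dx ∧ dy ∧ dz; div F = 2*y + z

For a 2-form in R^3 of the form above, applying d gives a 3-form with coefficient ∂P/∂x + ∂Q/∂y + ∂R/∂z:
  ∂P/∂x = 0
  ∂Q/∂y = z
  ∂R/∂z = 2*y
Sum = 2*y + z, which is exactly div F.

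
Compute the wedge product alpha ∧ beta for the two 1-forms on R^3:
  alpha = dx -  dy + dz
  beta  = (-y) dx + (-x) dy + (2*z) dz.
alpha ∧ beta = (-x - y) dx ∧ dy + (y + 2*z) dx ∧ dz + (x - 2*z) dy ∧ dz

Distribute the wedge, using dx_i ∧ dx_j = -dx_j ∧ dx_i and dx_i ∧ dx_i = 0. For each pair (i, j) with i < j, the coefficient of dx_i ∧ dx_j in alpha ∧ beta is (alpha_i * beta_j - alpha_j * beta_i). Collecting: alpha ∧ beta = (-x - y) dx ∧ dy + (y + 2*z) dx ∧ dz + (x - 2*z) dy ∧ dz.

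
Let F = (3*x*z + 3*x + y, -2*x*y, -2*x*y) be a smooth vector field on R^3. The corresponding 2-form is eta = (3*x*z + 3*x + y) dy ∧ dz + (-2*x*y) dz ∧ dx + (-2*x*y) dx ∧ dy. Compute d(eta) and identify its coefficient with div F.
d(eta) = (-2*x + 3*z + 3) dx ∧ dy ∧ dz; div F = -2*x + 3*z + 3

For a 2-form in R^3 of the form above, applying d gives a 3-form with coefficient ∂P/∂x + ∂Q/∂y + ∂R/∂z:
  ∂P/∂x = 3*z + 3
  ∂Q/∂y = -2*x
  ∂R/∂z = 0
Sum = -2*x + 3*z + 3, which is exactly div F.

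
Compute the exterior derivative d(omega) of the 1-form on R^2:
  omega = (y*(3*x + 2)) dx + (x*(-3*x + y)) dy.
d(omega) = (-9*x + y - 2) dx ∧ dy

For a 1-form omega = sum_i f_i dx_i, the exterior derivative is
  d(omega) = sum_{i < j} (∂f_j/∂x_i - ∂f_i/∂x_j) dx_i ∧ dx_j.
  coefficient of dx ∧ dy: ∂f_2/∂x - ∂f_1/∂y = ∂(x*(-3*x + y))/∂x - ∂(y*(3*x + 2))/∂y = -9*x + y - 2
Assembling: d(omega) = (-9*x + y - 2) dx ∧ dy.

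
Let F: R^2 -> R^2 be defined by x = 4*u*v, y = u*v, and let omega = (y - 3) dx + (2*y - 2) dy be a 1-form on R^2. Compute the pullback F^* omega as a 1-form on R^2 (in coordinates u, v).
F^* omega = (2*v*(3*u*v - 7)) du + (2*u*(3*u*v - 7)) dv

Using F^*(f dg) = (f ∘ F) d(g ∘ F), substitute each coordinate x_i by F_i(u, v) in f_i, and replace dx_i by d F_i = (∂F_i/∂u) du + (∂F_i/∂v) dv.
  For the x component: f_1(F) = u*v - 3; d F_1 = (4*v) du + (4*u) dv
  For the y component: f_2(F) = 2*u*v - 2; d F_2 = (v) du + (u) dv
Combining and collecting du, dv coefficients:
  coeff of du: 2*v*(3*u*v - 7)
  coeff of dv: 2*u*(3*u*v - 7)
F^* omega = (2*v*(3*u*v - 7)) du + (2*u*(3*u*v - 7)) dv.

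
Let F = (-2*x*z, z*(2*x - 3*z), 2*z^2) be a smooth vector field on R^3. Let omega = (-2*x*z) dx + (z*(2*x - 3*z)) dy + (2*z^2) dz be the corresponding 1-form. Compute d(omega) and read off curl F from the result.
d(omega) = (-2*x + 6*z) dy ∧ dz + (-2*x) dz ∧ dx + (2*z) dx ∧ dy; curl F = (-2*x + 6*z, -2*x, 2*z)

d omega = sum_{i<j} (∂f_j/∂x_i - ∂f_i/∂x_j) dx_i ∧ dx_j. Under the identification (dy ∧ dz, dz ∧ dx, dx ∧ dy) ↔ (e_x, e_y, e_z), the coefficients are exactly the components of curl F. Compute:
  ∂R/∂y - ∂Q/∂z = (0) - (2*x - 6*z) = -2*x + 6*z
  ∂P/∂z - ∂R/∂x = (-2*x) - (0) = -2*x
  ∂Q/∂x - ∂P/∂y = (2*z) - (0) = 2*z.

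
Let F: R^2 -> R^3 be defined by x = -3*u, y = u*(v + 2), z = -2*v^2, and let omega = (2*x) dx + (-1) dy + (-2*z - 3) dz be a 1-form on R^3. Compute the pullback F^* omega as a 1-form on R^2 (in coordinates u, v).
F^* omega = (18*u - v - 2) du + (-u - 16*v^3 + 12*v) dv

Using F^*(f dg) = (f ∘ F) d(g ∘ F), substitute each coordinate x_i by F_i(u, v) in f_i, and replace dx_i by d F_i = (∂F_i/∂u) du + (∂F_i/∂v) dv.
  For the x component: f_1(F) = -6*u; d F_1 = (-3) du + (0) dv
  For the y component: f_2(F) = -1; d F_2 = (v + 2) du + (u) dv
  For the z component: f_3(F) = 4*v^2 - 3; d F_3 = (0) du + (-4*v) dv
Combining and collecting du, dv coefficients:
  coeff of du: 18*u - v - 2
  coeff of dv: -u - 16*v^3 + 12*v
F^* omega = (18*u - v - 2) du + (-u - 16*v^3 + 12*v) dv.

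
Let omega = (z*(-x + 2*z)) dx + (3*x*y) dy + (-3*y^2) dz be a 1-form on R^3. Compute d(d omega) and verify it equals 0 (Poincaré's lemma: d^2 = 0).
d(d omega) = 0

Step 1: d omega = sum_{i<j} (∂f_j/∂x_i - ∂f_i/∂x_j) dx_i ∧ dx_j:
  coeff of dx ∧ dy: 3*y
  coeff of dx ∧ dz: x - 4*z
  coeff of dy ∧ dz: -6*y
Step 2: Apply d again to each 2-form coefficient. The only possible 3-form in R^3 is dx ∧ dy ∧ dz, with coefficient
  ∂(coeff of dy∧dz)/∂x - ∂(coeff of dx∧dz)/∂y + ∂(coeff of dx∧dy)/∂z
  = ∂/∂x (-6*y) - ∂/∂y (x - 4*z) + ∂/∂z (3*y).
Each of these terms simplifies to sums of mixed partials that cancel in pairs. The result is 0 (by equality of mixed partials for smooth functions — Schwarz / Clairaut).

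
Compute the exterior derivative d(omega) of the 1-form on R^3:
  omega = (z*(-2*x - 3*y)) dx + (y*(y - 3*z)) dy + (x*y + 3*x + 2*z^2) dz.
d(omega) = (3*z) dx ∧ dy + (2*x + 4*y + 3) dx ∧ dz + (x + 3*y) dy ∧ dz

For a 1-form omega = sum_i f_i dx_i, the exterior derivative is
  d(omega) = sum_{i < j} (∂f_j/∂x_i - ∂f_i/∂x_j) dx_i ∧ dx_j.
  coefficient of dx ∧ dy: ∂f_2/∂x - ∂f_1/∂y = ∂(y*(y - 3*z))/∂x - ∂(z*(-2*x - 3*y))/∂y = 3*z
  coefficient of dx ∧ dz: ∂f_3/∂x - ∂f_1/∂z = ∂(x*y + 3*x + 2*z^2)/∂x - ∂(z*(-2*x - 3*y))/∂z = 2*x + 4*y + 3
  coefficient of dy ∧ dz: ∂f_3/∂y - ∂f_2/∂z = ∂(x*y + 3*x + 2*z^2)/∂y - ∂(y*(y - 3*z))/∂z = x + 3*y
Assembling: d(omega) = (3*z) dx ∧ dy + (2*x + 4*y + 3) dx ∧ dz + (x + 3*y) dy ∧ dz.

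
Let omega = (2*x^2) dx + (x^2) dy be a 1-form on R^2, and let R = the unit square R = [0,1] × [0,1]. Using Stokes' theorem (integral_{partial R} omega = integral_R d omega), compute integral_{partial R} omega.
integral_(partial R) omega = 1

Stokes: integral_partial_R omega = integral_R d omega with d omega = (∂Q/∂x - ∂P/∂y) dx ∧ dy.
  ∂Q/∂x = 2*x
  ∂P/∂y = 0
  integrand = ∂Q/∂x - ∂P/∂y = 2*x.
Integrating over R: integral_0^1 integral_0^1 (2*x) dx dy = 1.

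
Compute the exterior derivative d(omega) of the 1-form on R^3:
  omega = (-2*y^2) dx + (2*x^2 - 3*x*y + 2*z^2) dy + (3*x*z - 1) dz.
d(omega) = (4*x + y) dx ∧ dy + (3*z) dx ∧ dz + (-4*z) dy ∧ dz

For a 1-form omega = sum_i f_i dx_i, the exterior derivative is
  d(omega) = sum_{i < j} (∂f_j/∂x_i - ∂f_i/∂x_j) dx_i ∧ dx_j.
  coefficient of dx ∧ dy: ∂f_2/∂x - ∂f_1/∂y = ∂(2*x^2 - 3*x*y + 2*z^2)/∂x - ∂(-2*y^2)/∂y = 4*x + y
  coefficient of dx ∧ dz: ∂f_3/∂x - ∂f_1/∂z = ∂(3*x*z - 1)/∂x - ∂(-2*y^2)/∂z = 3*z
  coefficient of dy ∧ dz: ∂f_3/∂y - ∂f_2/∂z = ∂(3*x*z - 1)/∂y - ∂(2*x^2 - 3*x*y + 2*z^2)/∂z = -4*z
Assembling: d(omega) = (4*x + y) dx ∧ dy + (3*z) dx ∧ dz + (-4*z) dy ∧ dz.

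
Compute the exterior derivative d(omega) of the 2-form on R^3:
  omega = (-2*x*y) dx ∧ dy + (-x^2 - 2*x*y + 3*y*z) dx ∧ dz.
d(omega) = (2*x - 3*z) dx ∧ dy ∧ dz

For a 2-form omega = sum_{i<j} g_{ij} dx_i ∧ dx_j, the exterior derivative is
  d(omega) = sum_{i<j} d(g_{ij}) ∧ dx_i ∧ dx_j = sum_{i<j, k} (∂g_{ij}/∂x_k) dx_k ∧ dx_i ∧ dx_j.
Expand each term, using dx_k ∧ dx_i ∧ dx_j = sgn(permutation) dx_{(a)} ∧ dx_{(b)} ∧ dx_{(c)} with (a < b < c) sorted:
  d(-x^2 - 2*x*y + 3*y*z) includes (∂/∂y)(-x^2 - 2*x*y + 3*y*z) dy = (-2*x + 3*z) dy, which multiplied by dx ∧ dz gives (2*x - 3*z) dx ∧ dy ∧ dz
Collecting like 3-forms: d(omega) = (2*x - 3*z) dx ∧ dy ∧ dz.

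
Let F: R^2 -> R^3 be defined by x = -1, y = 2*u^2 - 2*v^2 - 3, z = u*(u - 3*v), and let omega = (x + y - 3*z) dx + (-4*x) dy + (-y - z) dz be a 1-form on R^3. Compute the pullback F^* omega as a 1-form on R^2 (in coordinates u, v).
F^* omega = (-6*u^3 + 15*u^2*v - 5*u*v^2 + 22*u - 6*v^3 - 9*v) du + (9*u^3 - 9*u^2*v - 6*u*v^2 - 9*u - 16*v) dv

Using F^*(f dg) = (f ∘ F) d(g ∘ F), substitute each coordinate x_i by F_i(u, v) in f_i, and replace dx_i by d F_i = (∂F_i/∂u) du + (∂F_i/∂v) dv.
  For the x component: f_1(F) = -u^2 + 9*u*v - 2*v^2 - 4; d F_1 = (0) du + (0) dv
  For the y component: f_2(F) = 4; d F_2 = (4*u) du + (-4*v) dv
  For the z component: f_3(F) = -3*u^2 + 3*u*v + 2*v^2 + 3; d F_3 = (2*u - 3*v) du + (-3*u) dv
Combining and collecting du, dv coefficients:
  coeff of du: -6*u^3 + 15*u^2*v - 5*u*v^2 + 22*u - 6*v^3 - 9*v
  coeff of dv: 9*u^3 - 9*u^2*v - 6*u*v^2 - 9*u - 16*v
F^* omega = (-6*u^3 + 15*u^2*v - 5*u*v^2 + 22*u - 6*v^3 - 9*v) du + (9*u^3 - 9*u^2*v - 6*u*v^2 - 9*u - 16*v) dv.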